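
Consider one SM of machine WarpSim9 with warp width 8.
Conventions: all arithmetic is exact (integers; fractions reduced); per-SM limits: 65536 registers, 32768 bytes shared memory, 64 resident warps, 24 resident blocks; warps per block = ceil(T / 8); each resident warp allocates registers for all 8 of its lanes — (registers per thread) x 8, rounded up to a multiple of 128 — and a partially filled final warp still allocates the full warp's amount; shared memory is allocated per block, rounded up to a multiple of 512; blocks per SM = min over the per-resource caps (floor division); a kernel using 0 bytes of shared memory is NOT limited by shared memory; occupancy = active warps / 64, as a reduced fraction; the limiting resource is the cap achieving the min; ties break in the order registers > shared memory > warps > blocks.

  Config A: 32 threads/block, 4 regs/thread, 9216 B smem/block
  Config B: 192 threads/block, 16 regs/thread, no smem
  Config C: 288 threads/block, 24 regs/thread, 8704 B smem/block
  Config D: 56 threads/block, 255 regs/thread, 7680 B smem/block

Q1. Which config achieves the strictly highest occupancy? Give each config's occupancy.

occupancies: A 3/16, B 3/4, C 9/16, D 7/16

Answer: B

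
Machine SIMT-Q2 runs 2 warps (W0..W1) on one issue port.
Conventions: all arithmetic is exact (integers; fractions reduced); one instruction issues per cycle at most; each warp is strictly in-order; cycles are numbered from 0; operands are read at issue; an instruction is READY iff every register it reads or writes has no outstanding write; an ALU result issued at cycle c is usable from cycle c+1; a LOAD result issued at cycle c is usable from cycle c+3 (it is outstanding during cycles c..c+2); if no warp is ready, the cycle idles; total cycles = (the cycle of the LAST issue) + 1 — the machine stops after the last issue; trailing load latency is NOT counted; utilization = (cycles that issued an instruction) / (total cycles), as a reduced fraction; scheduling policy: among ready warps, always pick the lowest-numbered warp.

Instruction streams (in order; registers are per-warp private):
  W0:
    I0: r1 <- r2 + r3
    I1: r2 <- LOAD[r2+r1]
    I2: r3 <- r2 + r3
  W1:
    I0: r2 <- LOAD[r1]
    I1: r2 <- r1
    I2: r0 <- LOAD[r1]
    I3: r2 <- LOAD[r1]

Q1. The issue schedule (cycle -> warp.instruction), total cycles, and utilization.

cycle 0: W0.I0
cycle 1: W0.I1
cycle 2: W1.I0
cycle 3: idle
cycle 4: W0.I2
cycle 5: W1.I1
cycle 6: W1.I2
cycle 7: W1.I3

Answer: 8 cycles, utilization 7/8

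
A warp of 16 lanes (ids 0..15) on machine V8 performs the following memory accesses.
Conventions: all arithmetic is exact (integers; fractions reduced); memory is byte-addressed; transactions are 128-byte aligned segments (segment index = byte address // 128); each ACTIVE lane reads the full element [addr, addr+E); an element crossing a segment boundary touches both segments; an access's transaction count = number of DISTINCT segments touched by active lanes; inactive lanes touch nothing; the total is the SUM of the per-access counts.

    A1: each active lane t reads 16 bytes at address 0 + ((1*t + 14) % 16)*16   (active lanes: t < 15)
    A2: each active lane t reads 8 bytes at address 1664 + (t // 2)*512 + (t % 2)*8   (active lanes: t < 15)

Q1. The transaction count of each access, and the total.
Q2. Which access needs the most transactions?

A1: 2 transactions
A2: 8 transactions

Answer: 2,8; total 10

Answer: A2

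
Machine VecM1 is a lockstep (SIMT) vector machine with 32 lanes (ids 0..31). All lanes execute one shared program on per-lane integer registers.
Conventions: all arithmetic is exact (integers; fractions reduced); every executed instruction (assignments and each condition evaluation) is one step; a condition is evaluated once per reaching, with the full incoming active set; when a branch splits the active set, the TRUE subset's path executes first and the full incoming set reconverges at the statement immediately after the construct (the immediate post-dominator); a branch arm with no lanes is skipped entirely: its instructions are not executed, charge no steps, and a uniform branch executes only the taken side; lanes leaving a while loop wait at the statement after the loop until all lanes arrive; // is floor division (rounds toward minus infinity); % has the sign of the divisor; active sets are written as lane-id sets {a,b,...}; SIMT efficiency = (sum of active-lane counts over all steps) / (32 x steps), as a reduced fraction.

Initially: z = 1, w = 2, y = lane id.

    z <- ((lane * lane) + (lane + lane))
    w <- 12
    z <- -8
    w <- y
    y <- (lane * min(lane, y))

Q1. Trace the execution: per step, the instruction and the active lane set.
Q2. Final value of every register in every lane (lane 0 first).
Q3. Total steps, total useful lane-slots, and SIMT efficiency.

step 0: z <- ((lane * lane) + (lane + lane)) {0,1,2,3,4,5,6,7,8,9,10,11,12,13,14,15,16,17,18,19,20,21,22,23,24,25,26,27,28,29,30,31}
step 1: w <- 12                      {0,1,2,3,4,5,6,7,8,9,10,11,12,13,14,15,16,17,18,19,20,21,22,23,24,25,26,27,28,29,30,31}
step 2: z <- -8                      {0,1,2,3,4,5,6,7,8,9,10,11,12,13,14,15,16,17,18,19,20,21,22,23,24,25,26,27,28,29,30,31}
step 3: w <- y                       {0,1,2,3,4,5,6,7,8,9,10,11,12,13,14,15,16,17,18,19,20,21,22,23,24,25,26,27,28,29,30,31}
step 4: y <- (lane * min(lane, y))   {0,1,2,3,4,5,6,7,8,9,10,11,12,13,14,15,16,17,18,19,20,21,22,23,24,25,26,27,28,29,30,31}

Answer: 5 steps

z: -8,-8,-8,-8,-8,-8,-8,-8,-8,-8,-8,-8,-8,-8,-8,-8,-8,-8,-8,-8,-8,-8,-8,-8,-8,-8,-8,-8,-8,-8,-8,-8
w: 0,1,2,3,4,5,6,7,8,9,10,11,12,13,14,15,16,17,18,19,20,21,22,23,24,25,26,27,28,29,30,31
y: 0,1,4,9,16,25,36,49,64,81,100,121,144,169,196,225,256,289,324,361,400,441,484,529,576,625,676,729,784,841,900,961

steps = 5; useful = 160; efficiency = 160/160 = 1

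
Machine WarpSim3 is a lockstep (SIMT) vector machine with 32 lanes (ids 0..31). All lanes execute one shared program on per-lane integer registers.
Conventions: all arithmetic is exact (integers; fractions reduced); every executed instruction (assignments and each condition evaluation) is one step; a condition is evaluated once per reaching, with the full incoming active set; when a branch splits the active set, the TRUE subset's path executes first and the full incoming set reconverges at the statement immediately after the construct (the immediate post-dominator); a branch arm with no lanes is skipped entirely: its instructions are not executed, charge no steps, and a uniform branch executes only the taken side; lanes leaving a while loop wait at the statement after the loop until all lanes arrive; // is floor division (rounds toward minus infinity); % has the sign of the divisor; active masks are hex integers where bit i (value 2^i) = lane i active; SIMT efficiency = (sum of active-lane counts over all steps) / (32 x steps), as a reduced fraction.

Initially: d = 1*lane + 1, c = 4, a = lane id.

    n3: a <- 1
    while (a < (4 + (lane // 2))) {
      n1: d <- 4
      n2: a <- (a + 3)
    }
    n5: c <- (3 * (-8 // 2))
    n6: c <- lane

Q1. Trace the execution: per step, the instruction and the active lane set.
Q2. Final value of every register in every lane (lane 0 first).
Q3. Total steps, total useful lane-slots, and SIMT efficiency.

step 0: a <- 1                       0xffffffff
step 1: eval (a < (4 + (lane // 2))) 0xffffffff
step 2: d <- 4                       0xffffffff
step 3: a <- (a + 3)                 0xffffffff
step 4: eval (a < (4 + (lane // 2))) 0xffffffff
step 5: d <- 4                       0xfffffffc
step 6: a <- (a + 3)                 0xfffffffc
step 7: eval (a < (4 + (lane // 2))) 0xfffffffc
step 8: d <- 4                       0xffffff00
step 9: a <- (a + 3)                 0xffffff00
step 10: eval (a < (4 + (lane // 2))) 0xffffff00
step 11: d <- 4                       0xffffc000
step 12: a <- (a + 3)                 0xffffc000
step 13: eval (a < (4 + (lane // 2))) 0xffffc000
step 14: d <- 4                       0xfff00000
step 15: a <- (a + 3)                 0xfff00000
step 16: eval (a < (4 + (lane // 2))) 0xfff00000
step 17: d <- 4                       0xfc000000
step 18: a <- (a + 3)                 0xfc000000
step 19: eval (a < (4 + (lane // 2))) 0xfc000000
step 20: c <- (3 * (-8 // 2))         0xffffffff
step 21: c <- lane                    0xffffffff

Answer: 22 steps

d: 4,4,4,4,4,4,4,4,4,4,4,4,4,4,4,4,4,4,4,4,4,4,4,4,4,4,4,4,4,4,4,4
c: 0,1,2,3,4,5,6,7,8,9,10,11,12,13,14,15,16,17,18,19,20,21,22,23,24,25,26,27,28,29,30,31
a: 4,4,7,7,7,7,7,7,10,10,10,10,10,10,13,13,13,13,13,13,16,16,16,16,16,16,19,19,19,19,19,19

steps = 22; useful = 494; efficiency = 494/704 = 247/352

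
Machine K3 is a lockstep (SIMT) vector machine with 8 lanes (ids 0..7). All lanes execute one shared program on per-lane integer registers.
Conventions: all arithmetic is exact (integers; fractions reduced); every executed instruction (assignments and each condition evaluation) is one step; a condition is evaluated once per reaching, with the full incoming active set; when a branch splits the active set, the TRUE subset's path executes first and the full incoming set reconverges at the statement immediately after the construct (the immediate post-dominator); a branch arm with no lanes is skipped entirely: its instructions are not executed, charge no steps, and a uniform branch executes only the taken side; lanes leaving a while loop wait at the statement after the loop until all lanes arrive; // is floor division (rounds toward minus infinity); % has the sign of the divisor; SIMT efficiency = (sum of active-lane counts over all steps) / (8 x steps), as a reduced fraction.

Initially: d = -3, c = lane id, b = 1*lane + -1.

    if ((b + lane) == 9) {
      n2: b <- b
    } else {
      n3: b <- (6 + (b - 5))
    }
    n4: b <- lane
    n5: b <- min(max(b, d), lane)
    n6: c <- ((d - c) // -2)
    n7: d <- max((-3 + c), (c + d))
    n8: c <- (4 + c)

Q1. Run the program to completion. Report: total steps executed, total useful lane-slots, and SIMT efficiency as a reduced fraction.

Answer: 8 steps, 56 useful, 7/8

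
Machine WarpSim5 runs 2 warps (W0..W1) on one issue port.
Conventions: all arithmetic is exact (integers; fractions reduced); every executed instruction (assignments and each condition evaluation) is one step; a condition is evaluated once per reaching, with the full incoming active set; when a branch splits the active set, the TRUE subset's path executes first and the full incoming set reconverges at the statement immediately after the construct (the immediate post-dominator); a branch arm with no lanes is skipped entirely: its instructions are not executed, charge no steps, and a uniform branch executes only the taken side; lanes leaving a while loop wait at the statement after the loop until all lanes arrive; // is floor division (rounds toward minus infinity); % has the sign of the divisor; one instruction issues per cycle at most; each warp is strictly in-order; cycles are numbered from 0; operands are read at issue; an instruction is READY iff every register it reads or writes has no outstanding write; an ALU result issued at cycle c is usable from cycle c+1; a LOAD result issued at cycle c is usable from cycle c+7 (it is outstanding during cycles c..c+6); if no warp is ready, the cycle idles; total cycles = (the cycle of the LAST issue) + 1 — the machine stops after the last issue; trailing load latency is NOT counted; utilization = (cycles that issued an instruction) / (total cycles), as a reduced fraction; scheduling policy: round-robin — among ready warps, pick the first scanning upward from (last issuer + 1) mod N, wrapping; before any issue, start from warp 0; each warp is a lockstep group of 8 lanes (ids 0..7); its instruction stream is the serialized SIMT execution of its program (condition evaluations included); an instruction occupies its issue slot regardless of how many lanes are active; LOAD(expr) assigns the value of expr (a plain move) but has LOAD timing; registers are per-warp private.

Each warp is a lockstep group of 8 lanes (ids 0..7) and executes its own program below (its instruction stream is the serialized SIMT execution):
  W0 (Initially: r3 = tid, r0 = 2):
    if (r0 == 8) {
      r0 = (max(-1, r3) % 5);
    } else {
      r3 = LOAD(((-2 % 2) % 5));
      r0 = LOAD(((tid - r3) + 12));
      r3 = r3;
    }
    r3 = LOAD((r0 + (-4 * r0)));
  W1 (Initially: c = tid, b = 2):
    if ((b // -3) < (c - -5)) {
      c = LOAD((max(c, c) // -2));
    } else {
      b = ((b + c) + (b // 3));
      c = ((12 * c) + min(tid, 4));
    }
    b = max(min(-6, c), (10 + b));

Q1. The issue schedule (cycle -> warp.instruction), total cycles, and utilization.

cycle 0: W0.I0
cycle 1: W1.I0
cycle 2: W0.I1
cycle 3: W1.I1
cycle 4: idle
cycle 5: idle
cycle 6: idle
cycle 7: idle
cycle 8: idle
cycle 9: W0.I2
cycle 10: W1.I2
cycle 11: W0.I3
cycle 12: idle
cycle 13: idle
cycle 14: idle
cycle 15: idle
cycle 16: W0.I4

Answer: 17 cycles, utilization 8/17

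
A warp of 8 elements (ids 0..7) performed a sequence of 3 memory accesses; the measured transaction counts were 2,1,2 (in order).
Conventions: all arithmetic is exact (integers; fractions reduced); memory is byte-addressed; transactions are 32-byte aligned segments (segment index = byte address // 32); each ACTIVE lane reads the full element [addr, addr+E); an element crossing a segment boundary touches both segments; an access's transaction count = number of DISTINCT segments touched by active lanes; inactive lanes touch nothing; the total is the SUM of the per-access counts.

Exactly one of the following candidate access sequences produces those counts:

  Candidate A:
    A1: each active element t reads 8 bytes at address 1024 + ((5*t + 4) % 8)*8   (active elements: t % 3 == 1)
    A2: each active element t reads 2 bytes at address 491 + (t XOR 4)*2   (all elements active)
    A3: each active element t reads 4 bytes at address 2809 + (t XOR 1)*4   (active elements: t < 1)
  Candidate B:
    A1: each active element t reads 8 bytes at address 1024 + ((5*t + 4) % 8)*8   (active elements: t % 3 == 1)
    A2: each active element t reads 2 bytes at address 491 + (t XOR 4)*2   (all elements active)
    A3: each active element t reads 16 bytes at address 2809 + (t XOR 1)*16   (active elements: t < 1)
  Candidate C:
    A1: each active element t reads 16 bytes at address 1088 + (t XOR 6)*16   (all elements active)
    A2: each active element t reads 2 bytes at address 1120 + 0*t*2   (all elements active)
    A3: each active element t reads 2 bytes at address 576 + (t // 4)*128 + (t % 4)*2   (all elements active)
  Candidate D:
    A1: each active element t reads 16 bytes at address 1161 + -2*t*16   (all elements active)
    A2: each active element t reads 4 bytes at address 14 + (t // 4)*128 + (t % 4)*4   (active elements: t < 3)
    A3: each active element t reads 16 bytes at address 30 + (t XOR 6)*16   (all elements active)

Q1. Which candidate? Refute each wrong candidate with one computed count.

B: A3 gives 1 transaction, not 2
C: A1 gives 4 transactions, not 2
D: A1 gives 8 transactions, not 2
A: all counts match (2,1,2)

Answer: A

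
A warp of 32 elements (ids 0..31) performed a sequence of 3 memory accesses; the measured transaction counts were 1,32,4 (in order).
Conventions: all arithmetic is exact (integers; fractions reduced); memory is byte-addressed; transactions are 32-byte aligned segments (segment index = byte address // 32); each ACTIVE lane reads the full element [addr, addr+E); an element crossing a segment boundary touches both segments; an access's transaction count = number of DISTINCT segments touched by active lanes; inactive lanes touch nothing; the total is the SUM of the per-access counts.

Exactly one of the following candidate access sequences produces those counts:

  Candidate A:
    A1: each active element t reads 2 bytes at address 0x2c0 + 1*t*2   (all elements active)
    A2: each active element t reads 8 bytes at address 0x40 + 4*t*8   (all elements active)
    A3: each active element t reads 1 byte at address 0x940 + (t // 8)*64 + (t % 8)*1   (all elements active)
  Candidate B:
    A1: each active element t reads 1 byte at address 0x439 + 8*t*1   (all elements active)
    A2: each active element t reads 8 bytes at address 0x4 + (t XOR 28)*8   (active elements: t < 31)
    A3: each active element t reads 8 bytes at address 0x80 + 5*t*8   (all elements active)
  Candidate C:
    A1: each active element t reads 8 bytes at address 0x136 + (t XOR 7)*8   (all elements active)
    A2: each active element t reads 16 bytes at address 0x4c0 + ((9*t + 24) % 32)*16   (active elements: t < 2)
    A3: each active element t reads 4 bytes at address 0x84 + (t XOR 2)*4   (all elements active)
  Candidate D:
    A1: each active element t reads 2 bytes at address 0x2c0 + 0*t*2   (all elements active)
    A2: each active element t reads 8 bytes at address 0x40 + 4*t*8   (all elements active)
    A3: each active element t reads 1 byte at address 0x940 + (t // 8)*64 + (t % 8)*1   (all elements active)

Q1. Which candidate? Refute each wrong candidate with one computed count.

A: A1 gives 2 transactions, not 1
B: A1 gives 9 transactions, not 1
C: A1 gives 9 transactions, not 1
D: all counts match (1,32,4)

Answer: D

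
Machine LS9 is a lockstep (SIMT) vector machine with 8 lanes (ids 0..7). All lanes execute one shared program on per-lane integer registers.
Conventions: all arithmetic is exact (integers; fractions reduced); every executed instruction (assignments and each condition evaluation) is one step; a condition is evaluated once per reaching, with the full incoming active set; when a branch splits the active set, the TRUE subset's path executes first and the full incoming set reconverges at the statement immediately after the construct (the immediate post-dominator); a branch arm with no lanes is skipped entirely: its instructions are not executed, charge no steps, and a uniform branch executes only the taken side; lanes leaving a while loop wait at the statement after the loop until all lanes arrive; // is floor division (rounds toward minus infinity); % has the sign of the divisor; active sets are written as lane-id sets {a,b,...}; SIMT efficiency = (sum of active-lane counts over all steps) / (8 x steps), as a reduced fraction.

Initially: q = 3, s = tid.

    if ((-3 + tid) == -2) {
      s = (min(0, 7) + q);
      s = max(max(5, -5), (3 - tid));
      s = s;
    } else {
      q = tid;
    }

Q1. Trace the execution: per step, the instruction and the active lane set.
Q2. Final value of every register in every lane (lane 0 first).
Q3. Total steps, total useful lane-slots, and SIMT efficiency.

step 0: eval ((-3 + tid) == -2)      {0,1,2,3,4,5,6,7}
step 1: s <- (min(0, 7) + q)         {1}
step 2: s <- max(max(5, -5), (3 - tid)) {1}
step 3: s <- s                       {1}
step 4: q <- tid                     {0,2,3,4,5,6,7}

Answer: 5 steps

q: 0,3,2,3,4,5,6,7
s: 0,5,2,3,4,5,6,7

steps = 5; useful = 18; efficiency = 18/40 = 9/20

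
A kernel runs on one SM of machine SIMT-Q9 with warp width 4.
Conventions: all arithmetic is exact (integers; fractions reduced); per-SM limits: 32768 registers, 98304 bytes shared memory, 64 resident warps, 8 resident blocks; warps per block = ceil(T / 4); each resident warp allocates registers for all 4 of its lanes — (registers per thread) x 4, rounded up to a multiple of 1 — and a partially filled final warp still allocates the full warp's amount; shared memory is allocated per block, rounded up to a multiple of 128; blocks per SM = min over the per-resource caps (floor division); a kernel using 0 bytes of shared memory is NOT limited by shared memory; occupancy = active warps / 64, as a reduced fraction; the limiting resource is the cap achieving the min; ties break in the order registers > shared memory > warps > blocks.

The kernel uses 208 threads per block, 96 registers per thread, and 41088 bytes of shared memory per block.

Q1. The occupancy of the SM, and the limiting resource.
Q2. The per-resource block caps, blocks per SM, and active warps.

Answer: occupancy 13/16, limited by registers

registers: 1 block
shared memory: 2 blocks
warps: 1 block
blocks: 8 blocks

Answer: 1 block, 52 active warps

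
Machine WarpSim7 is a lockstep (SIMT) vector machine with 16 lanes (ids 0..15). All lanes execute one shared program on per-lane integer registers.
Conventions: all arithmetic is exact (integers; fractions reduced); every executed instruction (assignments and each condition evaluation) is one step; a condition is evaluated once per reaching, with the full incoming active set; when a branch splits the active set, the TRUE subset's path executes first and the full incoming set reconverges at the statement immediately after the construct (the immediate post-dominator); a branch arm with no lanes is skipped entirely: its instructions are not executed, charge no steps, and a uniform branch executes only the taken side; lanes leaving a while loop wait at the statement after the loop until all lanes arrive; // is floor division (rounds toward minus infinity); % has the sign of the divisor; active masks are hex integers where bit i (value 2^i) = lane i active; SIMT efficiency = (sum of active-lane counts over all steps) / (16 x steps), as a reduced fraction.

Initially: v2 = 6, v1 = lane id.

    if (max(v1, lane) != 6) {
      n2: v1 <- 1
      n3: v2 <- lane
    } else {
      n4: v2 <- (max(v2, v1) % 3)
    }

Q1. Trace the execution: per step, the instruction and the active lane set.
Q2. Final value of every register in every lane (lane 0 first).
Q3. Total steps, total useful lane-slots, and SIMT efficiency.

step 0: eval (max(v1, lane) != 6)    0xffff
step 1: v1 <- 1                      0xffbf
step 2: v2 <- lane                   0xffbf
step 3: v2 <- (max(v2, v1) % 3)      0x0040

Answer: 4 steps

v2: 0,1,2,3,4,5,0,7,8,9,10,11,12,13,14,15
v1: 1,1,1,1,1,1,6,1,1,1,1,1,1,1,1,1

steps = 4; useful = 47; efficiency = 47/64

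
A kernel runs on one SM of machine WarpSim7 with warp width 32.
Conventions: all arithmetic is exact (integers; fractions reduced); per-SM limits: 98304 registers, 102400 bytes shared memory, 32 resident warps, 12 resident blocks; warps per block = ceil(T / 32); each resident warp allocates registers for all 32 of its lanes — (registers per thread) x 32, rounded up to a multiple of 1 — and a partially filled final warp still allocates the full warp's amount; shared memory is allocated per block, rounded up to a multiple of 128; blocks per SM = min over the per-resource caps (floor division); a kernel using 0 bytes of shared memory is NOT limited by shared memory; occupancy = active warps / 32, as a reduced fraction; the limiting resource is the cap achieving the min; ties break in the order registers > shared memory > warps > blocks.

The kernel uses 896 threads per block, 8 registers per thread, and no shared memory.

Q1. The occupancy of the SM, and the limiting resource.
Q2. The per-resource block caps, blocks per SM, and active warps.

Answer: occupancy 7/8, limited by warps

registers: 13 blocks
shared memory: no limit (kernel uses none)
warps: 1 block
blocks: 12 blocks

Answer: 1 block, 28 active warps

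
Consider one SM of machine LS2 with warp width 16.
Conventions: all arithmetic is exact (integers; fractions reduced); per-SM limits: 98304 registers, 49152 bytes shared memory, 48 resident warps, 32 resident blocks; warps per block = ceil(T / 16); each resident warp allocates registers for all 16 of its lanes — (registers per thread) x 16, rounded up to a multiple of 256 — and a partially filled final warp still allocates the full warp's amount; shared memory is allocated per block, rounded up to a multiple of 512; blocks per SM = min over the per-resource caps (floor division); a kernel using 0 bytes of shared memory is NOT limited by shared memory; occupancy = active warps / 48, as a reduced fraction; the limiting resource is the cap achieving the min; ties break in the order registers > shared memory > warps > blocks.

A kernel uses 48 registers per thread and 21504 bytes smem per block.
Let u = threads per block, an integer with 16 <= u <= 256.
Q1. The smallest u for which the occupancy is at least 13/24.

Answer: u = 193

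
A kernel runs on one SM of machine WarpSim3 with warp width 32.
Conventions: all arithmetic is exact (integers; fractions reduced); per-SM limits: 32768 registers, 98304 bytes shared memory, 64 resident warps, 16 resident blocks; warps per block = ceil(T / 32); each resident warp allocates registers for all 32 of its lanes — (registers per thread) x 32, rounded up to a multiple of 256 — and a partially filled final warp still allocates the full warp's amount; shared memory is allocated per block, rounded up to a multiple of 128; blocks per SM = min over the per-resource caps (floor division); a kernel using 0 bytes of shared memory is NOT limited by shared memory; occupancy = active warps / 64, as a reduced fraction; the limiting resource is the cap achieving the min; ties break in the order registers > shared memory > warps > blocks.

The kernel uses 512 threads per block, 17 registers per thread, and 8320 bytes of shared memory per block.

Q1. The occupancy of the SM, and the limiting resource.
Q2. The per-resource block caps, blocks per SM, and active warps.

Answer: occupancy 1/2, limited by registers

registers: 2 blocks
shared memory: 11 blocks
warps: 4 blocks
blocks: 16 blocks

Answer: 2 blocks, 32 active warps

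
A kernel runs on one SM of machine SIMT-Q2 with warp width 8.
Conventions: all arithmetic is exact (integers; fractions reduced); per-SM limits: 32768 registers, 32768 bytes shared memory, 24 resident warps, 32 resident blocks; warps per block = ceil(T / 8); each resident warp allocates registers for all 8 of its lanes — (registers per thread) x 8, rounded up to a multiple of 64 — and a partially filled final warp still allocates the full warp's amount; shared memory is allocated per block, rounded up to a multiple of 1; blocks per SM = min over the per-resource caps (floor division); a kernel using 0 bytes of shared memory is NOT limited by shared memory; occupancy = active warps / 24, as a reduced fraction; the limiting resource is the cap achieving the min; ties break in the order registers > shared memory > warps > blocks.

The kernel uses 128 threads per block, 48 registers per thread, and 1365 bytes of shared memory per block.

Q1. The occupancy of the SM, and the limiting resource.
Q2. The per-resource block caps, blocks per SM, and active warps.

Answer: occupancy 2/3, limited by warps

registers: 5 blocks
shared memory: 24 blocks
warps: 1 block
blocks: 32 blocks

Answer: 1 block, 16 active warps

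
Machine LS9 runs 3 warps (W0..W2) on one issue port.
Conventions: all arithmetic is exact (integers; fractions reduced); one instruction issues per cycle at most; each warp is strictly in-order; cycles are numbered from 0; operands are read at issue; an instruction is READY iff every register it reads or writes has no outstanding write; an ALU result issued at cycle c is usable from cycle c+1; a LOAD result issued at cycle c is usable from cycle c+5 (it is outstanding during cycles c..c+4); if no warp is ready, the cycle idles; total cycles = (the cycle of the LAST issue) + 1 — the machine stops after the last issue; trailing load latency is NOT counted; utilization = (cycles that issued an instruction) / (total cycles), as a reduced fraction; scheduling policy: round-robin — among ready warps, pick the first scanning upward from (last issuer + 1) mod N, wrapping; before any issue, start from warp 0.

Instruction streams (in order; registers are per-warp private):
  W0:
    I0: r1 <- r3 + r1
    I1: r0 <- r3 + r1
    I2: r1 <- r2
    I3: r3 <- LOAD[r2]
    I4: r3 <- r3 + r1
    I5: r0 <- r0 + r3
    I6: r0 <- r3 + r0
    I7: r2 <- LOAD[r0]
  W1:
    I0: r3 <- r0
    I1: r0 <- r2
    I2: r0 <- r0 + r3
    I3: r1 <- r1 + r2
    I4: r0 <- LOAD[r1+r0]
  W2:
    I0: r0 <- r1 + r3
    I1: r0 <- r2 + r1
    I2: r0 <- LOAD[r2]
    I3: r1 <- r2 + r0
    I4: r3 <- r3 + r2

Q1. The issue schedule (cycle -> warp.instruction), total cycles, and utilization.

cycle 0: W0.I0
cycle 1: W1.I0
cycle 2: W2.I0
cycle 3: W0.I1
cycle 4: W1.I1
cycle 5: W2.I1
cycle 6: W0.I2
cycle 7: W1.I2
cycle 8: W2.I2
cycle 9: W0.I3
cycle 10: W1.I3
cycle 11: W1.I4
cycle 12: idle
cycle 13: W2.I3
cycle 14: W0.I4
cycle 15: W2.I4
cycle 16: W0.I5
cycle 17: W0.I6
cycle 18: W0.I7

Answer: 19 cycles, utilization 18/19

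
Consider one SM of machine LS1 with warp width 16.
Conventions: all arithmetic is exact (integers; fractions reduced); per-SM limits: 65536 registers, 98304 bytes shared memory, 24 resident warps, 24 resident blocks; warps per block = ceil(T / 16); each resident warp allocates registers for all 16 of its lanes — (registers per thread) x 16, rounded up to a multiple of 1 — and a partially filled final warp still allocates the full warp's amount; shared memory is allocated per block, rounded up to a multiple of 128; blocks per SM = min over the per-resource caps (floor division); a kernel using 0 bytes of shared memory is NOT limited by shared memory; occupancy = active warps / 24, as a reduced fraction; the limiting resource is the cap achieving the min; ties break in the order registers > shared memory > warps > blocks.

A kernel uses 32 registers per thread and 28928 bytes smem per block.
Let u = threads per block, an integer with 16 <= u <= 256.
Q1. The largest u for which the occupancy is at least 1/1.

Answer: u = 192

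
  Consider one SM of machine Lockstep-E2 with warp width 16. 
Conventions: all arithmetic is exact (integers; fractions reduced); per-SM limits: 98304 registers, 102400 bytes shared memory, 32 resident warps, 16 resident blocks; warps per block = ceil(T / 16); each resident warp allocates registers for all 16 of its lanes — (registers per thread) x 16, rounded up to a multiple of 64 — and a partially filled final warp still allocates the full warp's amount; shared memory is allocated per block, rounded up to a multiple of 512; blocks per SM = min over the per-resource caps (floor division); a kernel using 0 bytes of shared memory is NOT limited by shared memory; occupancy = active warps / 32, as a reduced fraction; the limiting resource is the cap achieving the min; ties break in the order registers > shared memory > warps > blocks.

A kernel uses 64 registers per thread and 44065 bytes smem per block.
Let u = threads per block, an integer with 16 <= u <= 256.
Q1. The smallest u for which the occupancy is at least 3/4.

Answer: u = 177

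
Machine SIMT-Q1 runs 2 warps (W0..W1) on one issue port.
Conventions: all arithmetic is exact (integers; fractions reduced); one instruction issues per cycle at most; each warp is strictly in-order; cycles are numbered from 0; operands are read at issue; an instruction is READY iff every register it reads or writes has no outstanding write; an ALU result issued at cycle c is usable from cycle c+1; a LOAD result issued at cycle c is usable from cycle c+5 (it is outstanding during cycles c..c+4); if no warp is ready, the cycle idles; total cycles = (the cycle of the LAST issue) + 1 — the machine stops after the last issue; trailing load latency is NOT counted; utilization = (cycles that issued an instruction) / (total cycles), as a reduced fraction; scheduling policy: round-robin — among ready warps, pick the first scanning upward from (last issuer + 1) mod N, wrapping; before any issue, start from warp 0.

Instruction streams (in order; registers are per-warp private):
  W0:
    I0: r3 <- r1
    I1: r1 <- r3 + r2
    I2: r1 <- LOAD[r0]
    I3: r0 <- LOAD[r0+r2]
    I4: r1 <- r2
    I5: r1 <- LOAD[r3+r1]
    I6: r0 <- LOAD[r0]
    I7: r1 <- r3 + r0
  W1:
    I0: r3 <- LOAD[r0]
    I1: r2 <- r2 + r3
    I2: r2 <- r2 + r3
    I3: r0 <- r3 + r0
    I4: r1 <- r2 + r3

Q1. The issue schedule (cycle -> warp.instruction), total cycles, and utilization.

cycle 0: W0.I0
cycle 1: W1.I0
cycle 2: W0.I1
cycle 3: W0.I2
cycle 4: W0.I3
cycle 5: idle
cycle 6: W1.I1
cycle 7: W1.I2
cycle 8: W0.I4
cycle 9: W1.I3
cycle 10: W0.I5
cycle 11: W1.I4
cycle 12: W0.I6
cycle 13: idle
cycle 14: idle
cycle 15: idle
cycle 16: idle
cycle 17: W0.I7

Answer: 18 cycles, utilization 13/18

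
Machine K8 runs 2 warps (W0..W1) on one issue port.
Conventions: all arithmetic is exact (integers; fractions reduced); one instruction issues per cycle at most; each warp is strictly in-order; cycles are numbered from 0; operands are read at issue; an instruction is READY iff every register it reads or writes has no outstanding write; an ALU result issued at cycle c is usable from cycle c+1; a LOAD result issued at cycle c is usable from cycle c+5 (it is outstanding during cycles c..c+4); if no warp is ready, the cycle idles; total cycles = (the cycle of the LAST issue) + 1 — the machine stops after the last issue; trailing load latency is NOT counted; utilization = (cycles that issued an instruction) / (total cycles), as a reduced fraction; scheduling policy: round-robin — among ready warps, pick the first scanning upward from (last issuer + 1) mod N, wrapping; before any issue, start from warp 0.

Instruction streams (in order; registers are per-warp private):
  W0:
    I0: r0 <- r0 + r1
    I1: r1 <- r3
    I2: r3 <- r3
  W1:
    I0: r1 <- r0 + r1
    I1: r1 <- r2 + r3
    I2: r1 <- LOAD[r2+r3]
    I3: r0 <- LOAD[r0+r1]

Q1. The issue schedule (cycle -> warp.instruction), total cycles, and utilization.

cycle 0: W0.I0
cycle 1: W1.I0
cycle 2: W0.I1
cycle 3: W1.I1
cycle 4: W0.I2
cycle 5: W1.I2
cycle 6: idle
cycle 7: idle
cycle 8: idle
cycle 9: idle
cycle 10: W1.I3

Answer: 11 cycles, utilization 7/11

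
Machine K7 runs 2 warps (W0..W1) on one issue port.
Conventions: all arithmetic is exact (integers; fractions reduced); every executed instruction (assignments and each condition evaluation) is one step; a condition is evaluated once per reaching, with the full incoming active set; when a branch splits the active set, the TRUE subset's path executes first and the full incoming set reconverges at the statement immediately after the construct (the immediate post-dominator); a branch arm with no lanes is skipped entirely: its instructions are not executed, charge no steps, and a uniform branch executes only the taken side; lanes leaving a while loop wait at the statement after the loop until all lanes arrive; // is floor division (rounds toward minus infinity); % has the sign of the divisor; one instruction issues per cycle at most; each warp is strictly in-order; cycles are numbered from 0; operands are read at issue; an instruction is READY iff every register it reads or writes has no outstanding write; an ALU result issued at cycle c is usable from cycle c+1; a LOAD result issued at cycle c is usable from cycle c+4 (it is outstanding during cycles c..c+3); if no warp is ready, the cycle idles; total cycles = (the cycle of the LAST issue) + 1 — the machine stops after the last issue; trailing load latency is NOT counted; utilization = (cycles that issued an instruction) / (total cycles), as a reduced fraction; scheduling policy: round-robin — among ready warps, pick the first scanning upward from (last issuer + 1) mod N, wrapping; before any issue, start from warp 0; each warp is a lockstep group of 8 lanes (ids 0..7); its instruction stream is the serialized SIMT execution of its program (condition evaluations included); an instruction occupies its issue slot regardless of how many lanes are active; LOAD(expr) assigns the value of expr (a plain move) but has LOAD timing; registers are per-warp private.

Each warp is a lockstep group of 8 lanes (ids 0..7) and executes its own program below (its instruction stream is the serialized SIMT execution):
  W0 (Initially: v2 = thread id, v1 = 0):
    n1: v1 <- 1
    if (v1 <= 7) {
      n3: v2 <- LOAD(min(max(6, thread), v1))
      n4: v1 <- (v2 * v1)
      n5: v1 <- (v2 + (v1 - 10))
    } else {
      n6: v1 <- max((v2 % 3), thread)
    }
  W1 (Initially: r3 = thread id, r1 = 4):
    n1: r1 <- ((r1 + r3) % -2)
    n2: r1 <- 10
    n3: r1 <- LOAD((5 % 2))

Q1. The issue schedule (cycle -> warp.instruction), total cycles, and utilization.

cycle 0: W0.I0
cycle 1: W1.I0
cycle 2: W0.I1
cycle 3: W1.I1
cycle 4: W0.I2
cycle 5: W1.I2
cycle 6: idle
cycle 7: idle
cycle 8: W0.I3
cycle 9: W0.I4

Answer: 10 cycles, utilization 4/5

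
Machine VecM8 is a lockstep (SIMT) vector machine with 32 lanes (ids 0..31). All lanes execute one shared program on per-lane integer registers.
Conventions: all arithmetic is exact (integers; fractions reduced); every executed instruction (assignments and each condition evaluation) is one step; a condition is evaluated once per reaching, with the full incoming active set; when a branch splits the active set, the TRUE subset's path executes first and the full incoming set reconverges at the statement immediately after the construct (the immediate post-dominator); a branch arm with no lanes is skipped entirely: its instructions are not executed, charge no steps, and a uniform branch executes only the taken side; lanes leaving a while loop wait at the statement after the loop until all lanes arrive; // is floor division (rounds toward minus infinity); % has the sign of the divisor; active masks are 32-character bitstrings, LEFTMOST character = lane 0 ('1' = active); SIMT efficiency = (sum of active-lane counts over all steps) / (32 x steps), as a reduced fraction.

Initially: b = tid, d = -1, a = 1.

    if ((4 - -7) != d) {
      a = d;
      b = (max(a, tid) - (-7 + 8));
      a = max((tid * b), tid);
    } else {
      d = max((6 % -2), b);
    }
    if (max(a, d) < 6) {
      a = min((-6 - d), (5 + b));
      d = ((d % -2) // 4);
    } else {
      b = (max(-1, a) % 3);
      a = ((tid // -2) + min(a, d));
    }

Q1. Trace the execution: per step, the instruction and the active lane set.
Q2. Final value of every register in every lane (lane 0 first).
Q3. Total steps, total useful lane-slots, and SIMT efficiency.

step 0: eval ((4 - -7) != d)         11111111111111111111111111111111
step 1: a <- d                       11111111111111111111111111111111
step 2: b <- (max(a, tid) - (-7 + 8)) 11111111111111111111111111111111
step 3: a <- max((tid * b), tid)     11111111111111111111111111111111
step 4: eval (max(a, d) < 6)         11111111111111111111111111111111
step 5: a <- min((-6 - d), (5 + b))  11100000000000000000000000000000
step 6: d <- ((d % -2) // 4)         11100000000000000000000000000000
step 7: b <- (max(-1, a) % 3)        00011111111111111111111111111111
step 8: a <- ((tid // -2) + min(a, d)) 00011111111111111111111111111111

Answer: 9 steps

b: -1,0,1,0,0,2,0,0,2,0,0,2,0,0,2,0,0,2,0,0,2,0,0,2,0,0,2,0,0,2,0,0
d: -1,-1,-1,-1,-1,-1,-1,-1,-1,-1,-1,-1,-1,-1,-1,-1,-1,-1,-1,-1,-1,-1,-1,-1,-1,-1,-1,-1,-1,-1,-1,-1
a: -5,-5,-5,-3,-3,-4,-4,-5,-5,-6,-6,-7,-7,-8,-8,-9,-9,-10,-10,-11,-11,-12,-12,-13,-13,-14,-14,-15,-15,-16,-16,-17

steps = 9; useful = 224; efficiency = 224/288 = 7/9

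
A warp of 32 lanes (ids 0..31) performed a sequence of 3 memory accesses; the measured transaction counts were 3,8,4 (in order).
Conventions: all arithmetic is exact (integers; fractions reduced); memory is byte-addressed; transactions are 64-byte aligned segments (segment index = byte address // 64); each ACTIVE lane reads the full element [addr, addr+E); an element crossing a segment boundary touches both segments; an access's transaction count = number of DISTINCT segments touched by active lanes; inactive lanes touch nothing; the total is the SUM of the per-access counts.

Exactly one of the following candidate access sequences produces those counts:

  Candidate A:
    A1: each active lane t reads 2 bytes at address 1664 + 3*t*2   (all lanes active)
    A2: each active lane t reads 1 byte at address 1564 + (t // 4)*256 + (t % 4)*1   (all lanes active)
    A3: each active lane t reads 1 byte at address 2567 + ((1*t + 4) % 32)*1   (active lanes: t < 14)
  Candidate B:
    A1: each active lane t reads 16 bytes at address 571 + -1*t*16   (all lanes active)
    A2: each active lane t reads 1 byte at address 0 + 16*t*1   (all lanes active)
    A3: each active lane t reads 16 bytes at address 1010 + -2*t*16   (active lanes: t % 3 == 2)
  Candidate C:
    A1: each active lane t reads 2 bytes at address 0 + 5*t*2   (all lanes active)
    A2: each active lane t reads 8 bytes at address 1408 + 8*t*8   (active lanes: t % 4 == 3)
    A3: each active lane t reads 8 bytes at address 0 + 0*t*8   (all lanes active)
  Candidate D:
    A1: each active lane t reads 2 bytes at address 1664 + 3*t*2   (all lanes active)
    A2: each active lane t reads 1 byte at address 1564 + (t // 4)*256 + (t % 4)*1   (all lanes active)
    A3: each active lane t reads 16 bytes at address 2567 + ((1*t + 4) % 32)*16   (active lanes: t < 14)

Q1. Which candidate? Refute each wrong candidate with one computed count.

A: A3 gives 1 transaction, not 4
B: A1 gives 9 transactions, not 3
C: A1 gives 5 transactions, not 3
D: all counts match (3,8,4)

Answer: D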